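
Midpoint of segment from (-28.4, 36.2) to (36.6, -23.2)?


Mx = (-28.4 + 36.6)/2 = 8.2/2 = 4.1000
My = (36.2 - 23.2)/2 = 13/2 = 6.5000

(4.1000, 6.5000)


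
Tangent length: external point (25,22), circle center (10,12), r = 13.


d = sqrt((25-10)^2 + (22-12)^2) = sqrt(225+100) = 18.0278
L = sqrt(325.0000 - 169) = sqrt(156.0000) = 12.4900

12.4900


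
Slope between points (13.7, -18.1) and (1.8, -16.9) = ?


dy = -16.9 + 18.1 = 1.2
dx = 1.8 - 13.7 = -11.9
m = 1.2/(-11.9) = -0.1008

m = -0.1008


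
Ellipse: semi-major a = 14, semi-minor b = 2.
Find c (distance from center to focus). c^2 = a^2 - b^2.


c^2 = 14^2 - 2^2 = 196 - 4 = 192
c = sqrt(192) = 13.8564

c = 13.8564


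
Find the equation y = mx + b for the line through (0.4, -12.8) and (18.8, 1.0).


m = (13.8)/(18.4) = 0.7500
b = y1 - m*x1 = -12.8 - (13.8*0.4)/(18.4) = -12.8 - 0.3000 = -13.1000

y = 0.7500x - 13.1000


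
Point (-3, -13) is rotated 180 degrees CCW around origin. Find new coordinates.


cos(180) = -1, sin(180) = 0
x' = -3*(-1) + 13*0 = 3
y' = -3*0 - 13*(-1) = 13

(3, 13)


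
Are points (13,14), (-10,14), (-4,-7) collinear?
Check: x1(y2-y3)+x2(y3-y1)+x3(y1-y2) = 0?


13*(14+ 7) - 10*(-7-14) - 4*(14-14)
= 273 + 210 + 0 = 483

No, not collinear (determinant = 483)


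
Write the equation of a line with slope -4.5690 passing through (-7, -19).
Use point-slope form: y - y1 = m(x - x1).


y + 19 = -4.5690(x + 7)
y = -4.5690x - 19 + 4.5690*(-7)
y = -4.5690x - 50.9830

y = -4.5690x - 50.9830


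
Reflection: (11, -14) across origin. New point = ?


Reflection rule for origin: (-x, -y)
(11, -14) -> (-11, 14)

(-11, 14)


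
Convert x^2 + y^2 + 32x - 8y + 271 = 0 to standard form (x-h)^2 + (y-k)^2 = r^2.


h = -D/2 = -32/2 = -16
k = -E/2 = 8/2 = 4
r^2 = h^2 + k^2 - F = 256 + 16 - 271 = 1
r = 1

Center (-16, 4), radius = 1


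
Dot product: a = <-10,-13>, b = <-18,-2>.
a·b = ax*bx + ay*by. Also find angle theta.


a·b = -10*(-18) - 13*(-2) = 180 + 26 = 206
|a| = sqrt(100+169) = 16.4012
|b| = sqrt(324+4) = 18.1108
cos(theta) = 206/(sqrt(269)*sqrt(328)) = 206/sqrt(88232) = 0.693512
theta = arccos(206/sqrt(88232)) = 46.0912 degrees

a·b = 206, theta = 46.0912 deg


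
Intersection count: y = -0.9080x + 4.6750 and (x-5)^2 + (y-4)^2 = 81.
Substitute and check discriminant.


Substitute y = -0.9080x + 4.6750: (x-5)^2 + (-0.9080x+4.6750-4)^2 = 81
Expand to Ax^2 + Bx + C = 0, where b-k = 0.675
A = 1+m^2 = 1.824464
B = 2(m(b-k) - h) = 2(-0.9080*0.675 - 5) = -11.2258
C = h^2 + (b-k)^2 - r^2 = 25 + 0.455625 - 81 = -55.544375
disc = B^2-4AC = 126.0186 + 405.3549 = 531.3735
disc > 0

2 intersection points


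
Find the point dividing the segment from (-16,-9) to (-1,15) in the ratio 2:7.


Px = (2*(-1) + 7*(-16))/9 = -114/9 = -12.6667
Py = (2*15 + 7*(-9))/9 = -33/9 = -3.6667

P = (-12.6667, -3.6667)


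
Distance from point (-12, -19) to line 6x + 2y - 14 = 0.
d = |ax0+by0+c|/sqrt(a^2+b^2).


|6*(-12) + 2*(-19) - 14| = |-124| = 124
sqrt(36 + 4) = sqrt(40) = 6.3246
d = 124/sqrt(40) = 19.6061

19.6061


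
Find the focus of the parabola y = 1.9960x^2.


a = 1.9960
4a = 7.9840
focus = (0, 1/7.9840) = (0, 0.1253)

Focus = (0, 0.1253)


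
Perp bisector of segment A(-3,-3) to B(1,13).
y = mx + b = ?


Midpoint = (-1, 5)
Slope of AB = dy/dx = 16/4 = 4.0000
Perp slope = -dx/dy = -4/16 = -0.2500
b = My - (perp slope)*Mx = 5 + (4*(-1))/16 = 5 - 0.2500 = 4.7500

y = -0.2500x + 4.7500


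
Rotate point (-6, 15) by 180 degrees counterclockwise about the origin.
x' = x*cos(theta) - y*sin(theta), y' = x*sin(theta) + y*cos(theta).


cos(180) = -1, sin(180) = 0
x' = -6*(-1) - 15*0 = 6
y' = -6*0 + 15*(-1) = -15

(6, -15)


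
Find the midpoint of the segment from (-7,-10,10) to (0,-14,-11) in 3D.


Mx = (-7+0)/2 = -3.5000
My = (-10- 14)/2 = -12.0000
Mz = (10- 11)/2 = -0.5000

M = (-3.5000, -12.0000, -0.5000)


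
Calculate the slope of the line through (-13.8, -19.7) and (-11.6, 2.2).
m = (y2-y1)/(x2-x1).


dy = 2.2 + 19.7 = 21.9
dx = -11.6 + 13.8 = 2.2
m = 21.9/2.2 = 9.9545

m = 9.9545


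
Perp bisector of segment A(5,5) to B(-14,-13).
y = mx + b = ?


Midpoint = (-4.5, -4)
Slope of AB = dy/dx = -18/(-19) = 0.9474
Perp slope = -dx/dy = -19/18 = -1.0556
b = My - (perp slope)*Mx = -4 + (-19*(-4.5))/(-18) = -4 - 4.7500 = -8.7500

y = -1.0556x - 8.7500


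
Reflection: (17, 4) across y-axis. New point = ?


Reflection rule for y-axis: (-x, y)
(17, 4) -> (-17, 4)

(-17, 4)


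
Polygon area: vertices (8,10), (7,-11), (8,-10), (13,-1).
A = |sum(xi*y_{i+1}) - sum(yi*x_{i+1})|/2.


sum(xi*y_{i+1}) = 8*(-11) + 7*(-10) + 8*(-1) + 13*10 = -36
sum(yi*x_{i+1}) = 10*7 - 11*8 - 10*13 - 1*8 = -156
Area = |-36 + 156|/2 = 120/2 = 60.0000

60.0000 sq units


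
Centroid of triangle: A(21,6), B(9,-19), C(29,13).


Gx = (21+9+29)/3 = 59/3 = 19.6667
Gy = (6- 19+13)/3 = 0/3 = 0

G = (19.6667, 0)


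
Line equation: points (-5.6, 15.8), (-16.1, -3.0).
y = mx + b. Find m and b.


m = (-18.8)/(-10.5) = 1.7905
b = y1 - m*x1 = 15.8 - (-18.8*(-5.6))/(-10.5) = 15.8 + 10.0267 = 25.8267

y = 1.7905x + 25.8267


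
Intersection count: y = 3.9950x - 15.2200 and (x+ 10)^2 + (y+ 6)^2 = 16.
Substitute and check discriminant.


Substitute y = 3.9950x - 15.2200: (x+ 10)^2 + (3.9950x- 15.2200+ 6)^2 = 16
Expand to Ax^2 + Bx + C = 0, where b-k = -9.22
A = 1+m^2 = 16.960025
B = 2(m(b-k) - h) = 2(3.9950*(-9.22) + 10) = -53.6678
C = h^2 + (b-k)^2 - r^2 = 100 + 85.0084 - 16 = 169.0084
disc = B^2-4AC = 2880.2328 - 11465.5468 = -8585.3140
disc < 0

0 intersection points


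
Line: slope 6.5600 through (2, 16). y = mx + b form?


y - 16 = 6.5600(x - 2)
y = 6.5600x + 16 - 6.5600*2
y = 6.5600x + 2.8800

y = 6.5600x + 2.8800


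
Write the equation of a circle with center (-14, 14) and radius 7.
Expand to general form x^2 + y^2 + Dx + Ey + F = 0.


(x+ 14)^2 + (y-14)^2 = 7^2
D = -2h = 28, E = -2k = -28
F = h^2+k^2-r^2 = 196+196-49 = 343

x^2 + y^2 + 28x - 28y + 343 = 0


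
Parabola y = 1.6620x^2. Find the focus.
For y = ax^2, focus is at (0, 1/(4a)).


a = 1.6620
4a = 6.6480
focus = (0, 1/6.6480) = (0, 0.1504)

Focus = (0, 0.1504)


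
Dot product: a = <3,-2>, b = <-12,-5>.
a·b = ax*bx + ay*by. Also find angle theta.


a·b = 3*(-12) - 2*(-5) = -36 + 10 = -26
|a| = sqrt(9+4) = 3.6056
|b| = sqrt(144+25) = 13.0000
cos(theta) = -26/(sqrt(13)*sqrt(169)) = -26/sqrt(2197) = -0.554700
theta = arccos(-26/sqrt(2197)) = 123.6901 degrees

a·b = -26, theta = 123.6901 deg


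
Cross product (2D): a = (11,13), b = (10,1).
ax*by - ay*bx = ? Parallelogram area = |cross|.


cross = 11*1 - 13*10 = 11 - 130 = -119
Parallelogram area = |-119| = 119

cross = -119, parallelogram area = 119


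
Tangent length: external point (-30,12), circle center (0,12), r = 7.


d = sqrt((-30-0)^2 + (12-12)^2) = sqrt(900+0) = 30.0000
L = sqrt(900.0000 - 49) = sqrt(851.0000) = 29.1719

29.1719


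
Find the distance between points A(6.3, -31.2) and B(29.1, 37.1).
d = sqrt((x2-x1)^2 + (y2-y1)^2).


dx = 29.1 - 6.3 = 22.8
dy = 37.1 + 31.2 = 68.3
d = sqrt(519.84 + 4664.89) = sqrt(5184.73) = 72.0051

72.0051


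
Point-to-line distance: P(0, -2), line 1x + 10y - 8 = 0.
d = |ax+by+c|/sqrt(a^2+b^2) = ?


|1*0 + 10*(-2) - 8| = |-28| = 28
sqrt(1 + 100) = sqrt(101) = 10.0499
d = 28/sqrt(101) = 2.7861

2.7861


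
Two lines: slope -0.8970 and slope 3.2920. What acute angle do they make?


m1-m2 = -4.189
1+m1*m2 = -1.952924
tan(theta) = |-4.189/(-1.952924)| = 2.144989
theta = arctan(|-4.189/(-1.952924)|) = 65.0049 degrees (acute angle)

65.0049 degrees


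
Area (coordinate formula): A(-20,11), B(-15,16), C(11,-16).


-20*(16+ 16) = -640
-15*(-16-11) = 405
11*(11-16) = -55
sum = -290
Area = |-290|/2 = 145.0000

145.0000 sq units


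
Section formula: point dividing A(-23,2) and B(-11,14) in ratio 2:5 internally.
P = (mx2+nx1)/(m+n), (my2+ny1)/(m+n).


Px = (2*(-11) + 5*(-23))/7 = -137/7 = -19.5714
Py = (2*14 + 5*2)/7 = 38/7 = 5.4286

P = (-19.5714, 5.4286)


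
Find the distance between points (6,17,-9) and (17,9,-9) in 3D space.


dx=11, dy=-8, dz=0
d = sqrt(121+64+0) = sqrt(185) = 13.6015

13.6015


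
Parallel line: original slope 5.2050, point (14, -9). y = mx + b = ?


Parallel lines have equal slopes.
m2 = 5.2050
b2 = -9 - 5.2050*14 = -81.8700

y = 5.2050x - 81.8700


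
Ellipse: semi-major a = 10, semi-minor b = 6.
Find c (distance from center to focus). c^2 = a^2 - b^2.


c^2 = 10^2 - 6^2 = 100 - 36 = 64
c = sqrt(64) = 8.0000

c = 8.0000


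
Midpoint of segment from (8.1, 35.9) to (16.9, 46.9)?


Mx = (8.1 + 16.9)/2 = 25.0/2 = 12.5000
My = (35.9 + 46.9)/2 = 82.8/2 = 41.4000

(12.5000, 41.4000)


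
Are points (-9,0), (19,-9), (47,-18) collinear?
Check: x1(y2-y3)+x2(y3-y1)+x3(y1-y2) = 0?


-9*(-9+ 18) + 19*(-18-0) + 47*(0+ 9)
= -81 - 342 + 423 = 0

Yes, collinear (determinant = 0)


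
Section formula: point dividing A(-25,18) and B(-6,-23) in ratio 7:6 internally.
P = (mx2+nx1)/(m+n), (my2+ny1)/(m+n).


Px = (7*(-6) + 6*(-25))/13 = -192/13 = -14.7692
Py = (7*(-23) + 6*18)/13 = -53/13 = -4.0769

P = (-14.7692, -4.0769)


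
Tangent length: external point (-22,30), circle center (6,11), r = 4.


d = sqrt((-22-6)^2 + (30-11)^2) = sqrt(784+361) = 33.8378
L = sqrt(1145.0000 - 16) = sqrt(1129.0000) = 33.6006

33.6006


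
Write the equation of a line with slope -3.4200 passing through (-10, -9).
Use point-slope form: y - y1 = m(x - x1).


y + 9 = -3.4200(x + 10)
y = -3.4200x - 9 + 3.4200*(-10)
y = -3.4200x - 43.2000

y = -3.4200x - 43.2000


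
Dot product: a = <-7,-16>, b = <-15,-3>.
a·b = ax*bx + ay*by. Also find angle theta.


a·b = -7*(-15) - 16*(-3) = 105 + 48 = 153
|a| = sqrt(49+256) = 17.4642
|b| = sqrt(225+9) = 15.2971
cos(theta) = 153/(sqrt(305)*sqrt(234)) = 153/sqrt(71370) = 0.572708
theta = arccos(153/sqrt(71370)) = 55.0607 degrees

a·b = 153, theta = 55.0607 deg


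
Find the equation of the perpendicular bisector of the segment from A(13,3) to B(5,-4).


Midpoint = (9, -0.5)
Slope of AB = dy/dx = -7/(-8) = 0.8750
Perp slope = -dx/dy = -8/7 = -1.1429
b = My - (perp slope)*Mx = -0.5 + (-8*9)/(-7) = -0.5 + 10.2857 = 9.7857

y = -1.1429x + 9.7857


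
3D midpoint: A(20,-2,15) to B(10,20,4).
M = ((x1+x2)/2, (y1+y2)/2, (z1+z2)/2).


Mx = (20+10)/2 = 15.0000
My = (-2+20)/2 = 9.0000
Mz = (15+4)/2 = 9.5000

M = (15.0000, 9.0000, 9.5000)


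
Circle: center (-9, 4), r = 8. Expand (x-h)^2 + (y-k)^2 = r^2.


(x+ 9)^2 + (y-4)^2 = 8^2
D = -2h = 18, E = -2k = -8
F = h^2+k^2-r^2 = 81+16-64 = 33

x^2 + y^2 + 18x - 8y + 33 = 0


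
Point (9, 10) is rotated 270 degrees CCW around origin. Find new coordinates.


cos(270) = 0, sin(270) = -1
x' = 9*0 - 10*(-1) = 10
y' = 9*(-1) + 10*0 = -9

(10, -9)


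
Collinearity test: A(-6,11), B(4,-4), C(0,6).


-6*(-4-6) + 4*(6-11) + 0*(11+ 4)
= 60 - 20 + 0 = 40

No, not collinear (determinant = 40)


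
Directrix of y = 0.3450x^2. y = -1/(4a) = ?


a = 0.3450
1/(4a) = 0.7246
directrix: y = -0.7246 = -0.7246

y = -0.7246


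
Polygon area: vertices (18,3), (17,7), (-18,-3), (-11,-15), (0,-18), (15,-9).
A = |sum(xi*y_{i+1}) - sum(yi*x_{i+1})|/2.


sum(xi*y_{i+1}) = 18*7 + 17*(-3) - 18*(-15) - 11*(-18) + 0*(-9) + 15*3 = 588
sum(yi*x_{i+1}) = 3*17 + 7*(-18) - 3*(-11) - 15*0 - 18*15 - 9*18 = -474
Area = |588 + 474|/2 = 1062/2 = 531.0000

531.0000 sq units


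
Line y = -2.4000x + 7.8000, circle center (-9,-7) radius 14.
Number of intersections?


Substitute y = -2.4000x + 7.8000: (x+ 9)^2 + (-2.4000x+7.8000+ 7)^2 = 196
Expand to Ax^2 + Bx + C = 0, where b-k = 14.8
A = 1+m^2 = 6.76
B = 2(m(b-k) - h) = 2(-2.4000*14.8 + 9) = -53.04
C = h^2 + (b-k)^2 - r^2 = 81 + 219.04 - 196 = 104.04
disc = B^2-4AC = 2813.2416 - 2813.2416 = 0
disc = 0

1 intersection point (tangent)


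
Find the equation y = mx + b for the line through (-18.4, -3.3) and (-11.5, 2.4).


m = (5.7)/(6.9) = 0.8261
b = y1 - m*x1 = -3.3 - (5.7*(-18.4))/(6.9) = -3.3 + 15.2000 = 11.9000

y = 0.8261x + 11.9000


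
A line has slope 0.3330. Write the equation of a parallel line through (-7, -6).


Parallel lines have equal slopes.
m2 = 0.3330
b2 = -6 - 0.3330*(-7) = -3.6690

y = 0.3330x - 3.6690


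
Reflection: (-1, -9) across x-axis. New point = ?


Reflection rule for x-axis: (x, -y)
(-1, -9) -> (-1, 9)

(-1, 9)


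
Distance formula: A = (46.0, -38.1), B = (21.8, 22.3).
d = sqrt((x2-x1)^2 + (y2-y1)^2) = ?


dx = 21.8 - 46.0 = -24.2
dy = 22.3 + 38.1 = 60.4
d = sqrt(585.64 + 3648.16) = sqrt(4233.8) = 65.0677

65.0677


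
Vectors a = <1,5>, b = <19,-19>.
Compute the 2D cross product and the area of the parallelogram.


cross = 1*(-19) - 5*19 = -19 - 95 = -114
Parallelogram area = |-114| = 114

cross = -114, parallelogram area = 114


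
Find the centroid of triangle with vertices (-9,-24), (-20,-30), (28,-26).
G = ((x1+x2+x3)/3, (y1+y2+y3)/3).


Gx = (-9- 20+28)/3 = -1/3 = -0.3333
Gy = (-24- 30- 26)/3 = -80/3 = -26.6667

G = (-0.3333, -26.6667)


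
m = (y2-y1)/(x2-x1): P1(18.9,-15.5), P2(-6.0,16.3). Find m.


dy = 16.3 + 15.5 = 31.8
dx = -6.0 - 18.9 = -24.9
m = 31.8/(-24.9) = -1.2771

m = -1.2771


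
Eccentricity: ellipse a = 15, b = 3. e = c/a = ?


c = sqrt(225-9) = sqrt(216) = 14.6969
e = c/a = sqrt(216)/15 = 0.9798

e = 0.9798


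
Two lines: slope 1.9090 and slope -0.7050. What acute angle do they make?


m1-m2 = 2.614
1+m1*m2 = -0.345845
tan(theta) = |2.614/(-0.345845)| = 7.558299
theta = arctan(|2.614/(-0.345845)|) = 82.4633 degrees (acute angle)

82.4633 degrees


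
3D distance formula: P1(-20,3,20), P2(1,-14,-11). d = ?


dx=21, dy=-17, dz=-31
d = sqrt(441+289+961) = sqrt(1691) = 41.1218

41.1218


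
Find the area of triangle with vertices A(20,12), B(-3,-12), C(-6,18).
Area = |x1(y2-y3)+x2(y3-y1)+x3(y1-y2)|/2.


20*(-12-18) = -600
-3*(18-12) = -18
-6*(12+ 12) = -144
sum = -762
Area = |-762|/2 = 381.0000

381.0000 sq units


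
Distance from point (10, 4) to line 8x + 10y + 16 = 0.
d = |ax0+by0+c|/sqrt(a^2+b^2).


|8*10 + 10*4 + 16| = |136| = 136
sqrt(64 + 100) = sqrt(164) = 12.8062
d = 136/sqrt(164) = 10.6198

10.6198


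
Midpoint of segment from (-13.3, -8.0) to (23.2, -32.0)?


Mx = (-13.3 + 23.2)/2 = 9.9/2 = 4.9500
My = (-8.0 - 32.0)/2 = -40.0/2 = -20.0000

(4.9500, -20.0000)


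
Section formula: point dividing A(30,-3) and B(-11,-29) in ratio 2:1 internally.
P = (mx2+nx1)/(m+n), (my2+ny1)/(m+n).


Px = (2*(-11) + 1*30)/3 = 8/3 = 2.6667
Py = (2*(-29) + 1*(-3))/3 = -61/3 = -20.3333

P = (2.6667, -20.3333)


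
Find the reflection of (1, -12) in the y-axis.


Reflection rule for y-axis: (-x, y)
(1, -12) -> (-1, -12)

(-1, -12)


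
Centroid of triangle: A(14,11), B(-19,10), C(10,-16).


Gx = (14- 19+10)/3 = 5/3 = 1.6667
Gy = (11+10- 16)/3 = 5/3 = 1.6667

G = (1.6667, 1.6667)


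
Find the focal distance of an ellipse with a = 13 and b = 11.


c^2 = 13^2 - 11^2 = 169 - 121 = 48
c = sqrt(48) = 6.9282

c = 6.9282


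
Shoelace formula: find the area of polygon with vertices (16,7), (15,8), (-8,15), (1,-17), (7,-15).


sum(xi*y_{i+1}) = 16*8 + 15*15 - 8*(-17) + 1*(-15) + 7*7 = 523
sum(yi*x_{i+1}) = 7*15 + 8*(-8) + 15*1 - 17*7 - 15*16 = -303
Area = |523 + 303|/2 = 826/2 = 413.0000

413.0000 sq units


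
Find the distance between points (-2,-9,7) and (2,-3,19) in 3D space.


dx=4, dy=6, dz=12
d = sqrt(16+36+144) = sqrt(196) = 14.0000

14.0000


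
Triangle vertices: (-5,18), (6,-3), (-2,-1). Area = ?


-5*(-3+ 1) = 10
6*(-1-18) = -114
-2*(18+ 3) = -42
sum = -146
Area = |-146|/2 = 73.0000

73.0000 sq units


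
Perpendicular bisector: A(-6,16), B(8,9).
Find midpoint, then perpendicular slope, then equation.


Midpoint = (1, 12.5)
Slope of AB = dy/dx = -7/14 = -0.5000
Perp slope = -dx/dy = 14/7 = 2.0000
b = My - (perp slope)*Mx = 12.5 + (14*1)/(-7) = 12.5 - 2.0000 = 10.5000

y = 2.0000x + 10.5000


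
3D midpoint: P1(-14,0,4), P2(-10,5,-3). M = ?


Mx = (-14- 10)/2 = -12.0000
My = (0+5)/2 = 2.5000
Mz = (4- 3)/2 = 0.5000

M = (-12.0000, 2.5000, 0.5000)


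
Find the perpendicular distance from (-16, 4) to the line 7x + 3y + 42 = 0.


|7*(-16) + 3*4 + 42| = |-58| = 58
sqrt(49 + 9) = sqrt(58) = 7.6158
d = 58/sqrt(58) = 7.6158

7.6158


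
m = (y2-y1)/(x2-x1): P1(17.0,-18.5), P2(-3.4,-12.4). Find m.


dy = -12.4 + 18.5 = 6.1
dx = -3.4 - 17.0 = -20.4
m = 6.1/(-20.4) = -0.2990

m = -0.2990


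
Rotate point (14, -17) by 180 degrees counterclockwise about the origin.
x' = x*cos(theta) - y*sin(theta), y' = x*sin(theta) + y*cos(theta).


cos(180) = -1, sin(180) = 0
x' = 14*(-1) + 17*0 = -14
y' = 14*0 - 17*(-1) = 17

(-14, 17)


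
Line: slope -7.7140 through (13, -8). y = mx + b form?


y + 8 = -7.7140(x - 13)
y = -7.7140x - 8 + 7.7140*13
y = -7.7140x + 92.2820

y = -7.7140x + 92.2820


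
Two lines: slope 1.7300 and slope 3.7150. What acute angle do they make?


m1-m2 = -1.985
1+m1*m2 = 7.42695
tan(theta) = |-1.985/7.42695| = 0.267270
theta = arctan(|-1.985/7.42695|) = 14.9637 degrees (acute angle)

14.9637 degrees


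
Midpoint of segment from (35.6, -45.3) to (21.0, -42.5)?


Mx = (35.6 + 21.0)/2 = 56.6/2 = 28.3000
My = (-45.3 - 42.5)/2 = -87.8/2 = -43.9000

(28.3000, -43.9000)


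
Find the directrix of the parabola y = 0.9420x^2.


a = 0.9420
1/(4a) = 0.2654
directrix: y = -0.2654 = -0.2654

y = -0.2654


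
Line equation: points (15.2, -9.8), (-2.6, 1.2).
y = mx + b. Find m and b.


m = (11.0)/(-17.8) = -0.6180
b = y1 - m*x1 = -9.8 - (11.0*15.2)/(-17.8) = -9.8 + 9.3933 = -0.4067

y = -0.6180x - 0.4067


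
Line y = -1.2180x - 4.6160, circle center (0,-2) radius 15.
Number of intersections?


Substitute y = -1.2180x - 4.6160: (x-0)^2 + (-1.2180x- 4.6160+ 2)^2 = 225
Expand to Ax^2 + Bx + C = 0, where b-k = -2.616
A = 1+m^2 = 2.483524
B = 2(m(b-k) - h) = 2(-1.2180*(-2.616) - 0) = 6.372576
C = h^2 + (b-k)^2 - r^2 = 0 + 6.843456 - 225 = -218.156544
disc = B^2-4AC = 40.6097 + 2167.1881 = 2207.7978
disc > 0

2 intersection points


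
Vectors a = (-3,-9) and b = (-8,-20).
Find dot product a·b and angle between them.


a·b = -3*(-8) - 9*(-20) = 24 + 180 = 204
|a| = sqrt(9+81) = 9.4868
|b| = sqrt(64+400) = 21.5407
cos(theta) = 204/(sqrt(90)*sqrt(464)) = 204/sqrt(41760) = 0.998274
theta = arccos(204/sqrt(41760)) = 3.3665 degrees

a·b = 204, theta = 3.3665 deg


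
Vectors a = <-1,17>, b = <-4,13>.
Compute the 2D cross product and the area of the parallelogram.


cross = -1*13 - 17*(-4) = -13 + 68 = 55
Parallelogram area = |55| = 55

cross = 55, parallelogram area = 55


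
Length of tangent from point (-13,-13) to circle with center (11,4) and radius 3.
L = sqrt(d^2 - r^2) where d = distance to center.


d = sqrt((-13-11)^2 + (-13-4)^2) = sqrt(576+289) = 29.4109
L = sqrt(865.0000 - 9) = sqrt(856.0000) = 29.2575

29.2575


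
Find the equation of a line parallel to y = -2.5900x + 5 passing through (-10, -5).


Parallel lines have equal slopes.
m2 = -2.5900
b2 = -5 + 2.5900*(-10) = -30.9000

y = -2.5900x - 30.9000


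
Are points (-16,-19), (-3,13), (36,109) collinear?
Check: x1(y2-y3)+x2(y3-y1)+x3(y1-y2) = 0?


-16*(13-109) - 3*(109+ 19) + 36*(-19-13)
= 1536 - 384 - 1152 = 0

Yes, collinear (determinant = 0)


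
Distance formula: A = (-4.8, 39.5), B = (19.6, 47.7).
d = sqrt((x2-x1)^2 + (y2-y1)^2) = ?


dx = 19.6 + 4.8 = 24.4
dy = 47.7 - 39.5 = 8.2
d = sqrt(595.36 + 67.24) = sqrt(662.6) = 25.7410

25.7410


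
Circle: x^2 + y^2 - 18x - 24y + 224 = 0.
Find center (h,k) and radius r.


h = -D/2 = 18/2 = 9
k = -E/2 = 24/2 = 12
r^2 = h^2 + k^2 - F = 81 + 144 - 224 = 1
r = 1

Center (9, 12), radius = 1


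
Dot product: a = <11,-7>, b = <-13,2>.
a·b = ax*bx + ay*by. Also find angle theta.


a·b = 11*(-13) - 7*2 = -143 - 14 = -157
|a| = sqrt(121+49) = 13.0384
|b| = sqrt(169+4) = 13.1529
cos(theta) = -157/(sqrt(170)*sqrt(173)) = -157/sqrt(29410) = -0.915487
theta = arccos(-157/sqrt(29410)) = 156.2750 degrees

a·b = -157, theta = 156.2750 deg


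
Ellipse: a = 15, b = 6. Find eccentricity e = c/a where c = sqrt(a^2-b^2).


c = sqrt(225-36) = sqrt(189) = 13.7477
e = c/a = sqrt(189)/15 = 0.9165

e = 0.9165


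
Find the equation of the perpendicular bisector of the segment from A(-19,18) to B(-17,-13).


Midpoint = (-18, 2.5)
Slope of AB = dy/dx = -31/2 = -15.5000
Perp slope = -dx/dy = 2/31 = 0.0645
b = My - (perp slope)*Mx = 2.5 + (2*(-18))/(-31) = 2.5 + 1.1613 = 3.6613

y = 0.0645x + 3.6613


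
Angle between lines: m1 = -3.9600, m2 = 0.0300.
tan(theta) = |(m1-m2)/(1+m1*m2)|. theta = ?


m1-m2 = -3.99
1+m1*m2 = 0.8812
tan(theta) = |-3.99/0.8812| = 4.527916
theta = arctan(|-3.99/0.8812|) = 77.5460 degrees (acute angle)

77.5460 degrees


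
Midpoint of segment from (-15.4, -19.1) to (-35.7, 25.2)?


Mx = (-15.4 - 35.7)/2 = -51.1/2 = -25.5500
My = (-19.1 + 25.2)/2 = 6.1/2 = 3.0500

(-25.5500, 3.0500)


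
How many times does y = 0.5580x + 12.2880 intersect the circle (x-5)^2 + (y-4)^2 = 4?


Substitute y = 0.5580x + 12.2880: (x-5)^2 + (0.5580x+12.2880-4)^2 = 4
Expand to Ax^2 + Bx + C = 0, where b-k = 8.288
A = 1+m^2 = 1.311364
B = 2(m(b-k) - h) = 2(0.5580*8.288 - 5) = -0.750592
C = h^2 + (b-k)^2 - r^2 = 25 + 68.690944 - 4 = 89.690944
disc = B^2-4AC = 0.5634 - 470.4699 = -469.9065
disc < 0

0 intersection points


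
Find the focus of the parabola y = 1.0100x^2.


a = 1.0100
4a = 4.0400
focus = (0, 1/4.0400) = (0, 0.2475)

Focus = (0, 0.2475)


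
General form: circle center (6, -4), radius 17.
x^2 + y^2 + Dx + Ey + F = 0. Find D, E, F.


(x-6)^2 + (y+ 4)^2 = 17^2
D = -2h = -12, E = -2k = 8
F = h^2+k^2-r^2 = 36+16-289 = -237

D = -12, E = 8, F = -237


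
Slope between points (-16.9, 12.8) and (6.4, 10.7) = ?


dy = 10.7 - 12.8 = -2.1
dx = 6.4 + 16.9 = 23.3
m = -2.1/23.3 = -0.0901

m = -0.0901


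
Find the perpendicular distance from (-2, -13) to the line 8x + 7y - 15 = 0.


|8*(-2) + 7*(-13) - 15| = |-122| = 122
sqrt(64 + 49) = sqrt(113) = 10.6301
d = 122/sqrt(113) = 11.4768

11.4768


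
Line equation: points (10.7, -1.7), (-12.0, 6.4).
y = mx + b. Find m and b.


m = (8.1)/(-22.7) = -0.3568
b = y1 - m*x1 = -1.7 - (8.1*10.7)/(-22.7) = -1.7 + 3.8181 = 2.1181

y = -0.3568x + 2.1181


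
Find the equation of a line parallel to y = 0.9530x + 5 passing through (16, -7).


Parallel lines have equal slopes.
m2 = 0.9530
b2 = -7 - 0.9530*16 = -22.2480

y = 0.9530x - 22.2480


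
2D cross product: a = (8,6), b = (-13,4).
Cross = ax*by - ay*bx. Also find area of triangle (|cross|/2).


cross = 8*4 - 6*(-13) = 32 + 78 = 110
Triangle area = |110|/2 = 110/2 = 55.0000

cross = 110, triangle area = 55.0000


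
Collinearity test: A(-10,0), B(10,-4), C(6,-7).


-10*(-4+ 7) + 10*(-7-0) + 6*(0+ 4)
= -30 - 70 + 24 = -76

No, not collinear (determinant = -76)


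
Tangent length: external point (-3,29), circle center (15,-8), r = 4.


d = sqrt((-3-15)^2 + (29+ 8)^2) = sqrt(324+1369) = 41.1461
L = sqrt(1693.0000 - 16) = sqrt(1677.0000) = 40.9512

40.9512


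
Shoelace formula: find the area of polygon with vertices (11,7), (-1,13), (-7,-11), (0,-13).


sum(xi*y_{i+1}) = 11*13 - 1*(-11) - 7*(-13) + 0*7 = 245
sum(yi*x_{i+1}) = 7*(-1) + 13*(-7) - 11*0 - 13*11 = -241
Area = |245 + 241|/2 = 486/2 = 243.0000

243.0000 sq units


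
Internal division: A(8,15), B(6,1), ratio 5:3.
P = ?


Px = (5*6 + 3*8)/8 = 54/8 = 6.7500
Py = (5*1 + 3*15)/8 = 50/8 = 6.2500

P = (6.7500, 6.2500)


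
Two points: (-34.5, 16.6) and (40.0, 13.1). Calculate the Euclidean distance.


dx = 40.0 + 34.5 = 74.5
dy = 13.1 - 16.6 = -3.5
d = sqrt(5550.25 + 12.25) = sqrt(5562.5) = 74.5822

74.5822


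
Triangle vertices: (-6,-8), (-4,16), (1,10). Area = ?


-6*(16-10) = -36
-4*(10+ 8) = -72
1*(-8-16) = -24
sum = -132
Area = |-132|/2 = 66.0000

66.0000 sq units


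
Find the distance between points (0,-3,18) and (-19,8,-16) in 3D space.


dx=-19, dy=11, dz=-34
d = sqrt(361+121+1156) = sqrt(1638) = 40.4722

40.4722


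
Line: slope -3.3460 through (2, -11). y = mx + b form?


y + 11 = -3.3460(x - 2)
y = -3.3460x - 11 + 3.3460*2
y = -3.3460x - 4.3080

y = -3.3460x - 4.3080


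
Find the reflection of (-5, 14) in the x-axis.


Reflection rule for x-axis: (x, -y)
(-5, 14) -> (-5, -14)

(-5, -14)


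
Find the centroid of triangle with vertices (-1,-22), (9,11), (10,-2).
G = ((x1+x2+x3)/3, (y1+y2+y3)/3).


Gx = (-1+9+10)/3 = 18/3 = 6.0000
Gy = (-22+11- 2)/3 = -13/3 = -4.3333

G = (6.0000, -4.3333)


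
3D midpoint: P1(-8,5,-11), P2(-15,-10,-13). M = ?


Mx = (-8- 15)/2 = -11.5000
My = (5- 10)/2 = -2.5000
Mz = (-11- 13)/2 = -12.0000

M = (-11.5000, -2.5000, -12.0000)


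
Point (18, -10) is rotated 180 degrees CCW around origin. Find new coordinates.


cos(180) = -1, sin(180) = 0
x' = 18*(-1) + 10*0 = -18
y' = 18*0 - 10*(-1) = 10

(-18, 10)


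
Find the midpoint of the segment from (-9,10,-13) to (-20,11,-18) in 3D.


Mx = (-9- 20)/2 = -14.5000
My = (10+11)/2 = 10.5000
Mz = (-13- 18)/2 = -15.5000

M = (-14.5000, 10.5000, -15.5000)


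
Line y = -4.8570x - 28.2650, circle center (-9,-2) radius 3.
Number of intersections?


Substitute y = -4.8570x - 28.2650: (x+ 9)^2 + (-4.8570x- 28.2650+ 2)^2 = 9
Expand to Ax^2 + Bx + C = 0, where b-k = -26.265
A = 1+m^2 = 24.590449
B = 2(m(b-k) - h) = 2(-4.8570*(-26.265) + 9) = 273.13821
C = h^2 + (b-k)^2 - r^2 = 81 + 689.850225 - 9 = 761.850225
disc = B^2-4AC = 74604.4818 - 74936.9564 = -332.4746
disc < 0

0 intersection points


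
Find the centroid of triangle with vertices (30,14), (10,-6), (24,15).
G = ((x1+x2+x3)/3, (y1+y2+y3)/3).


Gx = (30+10+24)/3 = 64/3 = 21.3333
Gy = (14- 6+15)/3 = 23/3 = 7.6667

G = (21.3333, 7.6667)


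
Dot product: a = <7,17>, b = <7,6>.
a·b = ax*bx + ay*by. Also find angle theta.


a·b = 7*7 + 17*6 = 49 + 102 = 151
|a| = sqrt(49+289) = 18.3848
|b| = sqrt(49+36) = 9.2195
cos(theta) = 151/(sqrt(338)*sqrt(85)) = 151/sqrt(28730) = 0.890859
theta = arccos(151/sqrt(28730)) = 27.0186 degrees

a·b = 151, theta = 27.0186 deg


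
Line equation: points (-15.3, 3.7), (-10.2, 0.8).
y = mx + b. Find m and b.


m = (-2.9)/(5.1) = -0.5686
b = y1 - m*x1 = 3.7 - (-2.9*(-15.3))/(5.1) = 3.7 - 8.7000 = -5.0000

y = -0.5686x - 5.0000


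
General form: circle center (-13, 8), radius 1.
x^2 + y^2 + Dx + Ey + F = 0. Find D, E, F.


(x+ 13)^2 + (y-8)^2 = 1^2
D = -2h = 26, E = -2k = -16
F = h^2+k^2-r^2 = 169+64-1 = 232

D = 26, E = -16, F = 232


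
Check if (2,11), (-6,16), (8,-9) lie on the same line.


2*(16+ 9) - 6*(-9-11) + 8*(11-16)
= 50 + 120 - 40 = 130

No, not collinear (determinant = 130)


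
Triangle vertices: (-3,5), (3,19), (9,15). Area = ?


-3*(19-15) = -12
3*(15-5) = 30
9*(5-19) = -126
sum = -108
Area = |-108|/2 = 54.0000

54.0000 sq units


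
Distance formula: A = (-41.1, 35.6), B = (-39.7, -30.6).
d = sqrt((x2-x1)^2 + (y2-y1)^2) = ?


dx = -39.7 + 41.1 = 1.4
dy = -30.6 - 35.6 = -66.2
d = sqrt(1.96 + 4382.44) = sqrt(4384.4) = 66.2148

66.2148


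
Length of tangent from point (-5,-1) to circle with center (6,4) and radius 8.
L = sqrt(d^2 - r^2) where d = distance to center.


d = sqrt((-5-6)^2 + (-1-4)^2) = sqrt(121+25) = 12.0830
L = sqrt(146.0000 - 64) = sqrt(82.0000) = 9.0554

9.0554


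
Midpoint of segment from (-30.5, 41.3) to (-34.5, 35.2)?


Mx = (-30.5 - 34.5)/2 = -65.0/2 = -32.5000
My = (41.3 + 35.2)/2 = 76.5/2 = 38.2500

(-32.5000, 38.2500)


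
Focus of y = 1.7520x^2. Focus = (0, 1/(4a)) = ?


a = 1.7520
4a = 7.0080
focus = (0, 1/7.0080) = (0, 0.1427)

Focus = (0, 0.1427)


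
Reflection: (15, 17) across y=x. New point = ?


Reflection rule for y=x: (y, x)
(15, 17) -> (17, 15)

(17, 15)


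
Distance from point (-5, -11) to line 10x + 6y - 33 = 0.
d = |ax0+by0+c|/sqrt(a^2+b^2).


|10*(-5) + 6*(-11) - 33| = |-149| = 149
sqrt(100 + 36) = sqrt(136) = 11.6619
d = 149/sqrt(136) = 12.7766

12.7766


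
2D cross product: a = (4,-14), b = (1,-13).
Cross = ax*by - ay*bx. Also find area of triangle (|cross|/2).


cross = 4*(-13) + 14*1 = -52 + 14 = -38
Triangle area = |-38|/2 = 38/2 = 19.0000

cross = -38, triangle area = 19.0000


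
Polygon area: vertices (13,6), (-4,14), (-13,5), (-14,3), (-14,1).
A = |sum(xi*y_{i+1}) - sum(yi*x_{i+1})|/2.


sum(xi*y_{i+1}) = 13*14 - 4*5 - 13*3 - 14*1 - 14*6 = 25
sum(yi*x_{i+1}) = 6*(-4) + 14*(-13) + 5*(-14) + 3*(-14) + 1*13 = -305
Area = |25 + 305|/2 = 330/2 = 165.0000

165.0000 sq units


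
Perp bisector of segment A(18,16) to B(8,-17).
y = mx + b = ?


Midpoint = (13, -0.5)
Slope of AB = dy/dx = -33/(-10) = 3.3000
Perp slope = -dx/dy = -10/33 = -0.3030
b = My - (perp slope)*Mx = -0.5 + (-10*13)/(-33) = -0.5 + 3.9394 = 3.4394

y = -0.3030x + 3.4394


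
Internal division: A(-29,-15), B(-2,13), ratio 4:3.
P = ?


Px = (4*(-2) + 3*(-29))/7 = -95/7 = -13.5714
Py = (4*13 + 3*(-15))/7 = 7/7 = 1.0000

P = (-13.5714, 1.0000)


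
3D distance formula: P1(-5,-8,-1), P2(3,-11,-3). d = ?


dx=8, dy=-3, dz=-2
d = sqrt(64+9+4) = sqrt(77) = 8.7750

8.7750


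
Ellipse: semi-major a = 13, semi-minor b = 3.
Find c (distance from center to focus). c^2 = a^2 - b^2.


c^2 = 13^2 - 3^2 = 169 - 9 = 160
c = sqrt(160) = 12.6491

c = 12.6491


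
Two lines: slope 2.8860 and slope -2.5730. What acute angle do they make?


m1-m2 = 5.459
1+m1*m2 = -6.425678
tan(theta) = |5.459/(-6.425678)| = 0.849560
theta = arctan(|5.459/(-6.425678)|) = 40.3499 degrees (acute angle)

40.3499 degrees


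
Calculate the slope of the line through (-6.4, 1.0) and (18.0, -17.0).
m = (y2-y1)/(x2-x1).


dy = -17.0 - 1.0 = -18.0
dx = 18.0 + 6.4 = 24.4
m = -18.0/24.4 = -0.7377

m = -0.7377


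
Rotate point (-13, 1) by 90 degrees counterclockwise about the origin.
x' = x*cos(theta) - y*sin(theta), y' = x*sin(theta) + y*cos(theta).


cos(90) = 0, sin(90) = 1
x' = -13*0 - 1*1 = -1
y' = -13*1 + 1*0 = -13

(-1, -13)


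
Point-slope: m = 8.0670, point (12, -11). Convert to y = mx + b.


y + 11 = 8.0670(x - 12)
y = 8.0670x - 11 - 8.0670*12
y = 8.0670x - 107.8040

y = 8.0670x - 107.8040


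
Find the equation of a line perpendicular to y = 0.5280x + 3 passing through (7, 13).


Perpendicular slope = -1/m1 = -1/0.5280 = -1.8939
b2 = y0 - m2*x0 = 13 + 7/0.5280 = 13 + 13.2576 = 26.2576

y = -1.8939x + 26.2576


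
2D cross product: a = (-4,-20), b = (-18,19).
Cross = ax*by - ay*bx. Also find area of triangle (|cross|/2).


cross = -4*19 + 20*(-18) = -76 - 360 = -436
Triangle area = |-436|/2 = 436/2 = 218.0000

cross = -436, triangle area = 218.0000


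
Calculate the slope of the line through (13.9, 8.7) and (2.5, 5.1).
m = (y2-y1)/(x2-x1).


dy = 5.1 - 8.7 = -3.6
dx = 2.5 - 13.9 = -11.4
m = -3.6/(-11.4) = 0.3158

m = 0.3158


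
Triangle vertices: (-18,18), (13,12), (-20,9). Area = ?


-18*(12-9) = -54
13*(9-18) = -117
-20*(18-12) = -120
sum = -291
Area = |-291|/2 = 145.5000

145.5000 sq units


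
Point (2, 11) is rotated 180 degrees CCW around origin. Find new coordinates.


cos(180) = -1, sin(180) = 0
x' = 2*(-1) - 11*0 = -2
y' = 2*0 + 11*(-1) = -11

(-2, -11)


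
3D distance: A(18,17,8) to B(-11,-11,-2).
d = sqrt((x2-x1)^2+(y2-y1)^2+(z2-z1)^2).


dx=-29, dy=-28, dz=-10
d = sqrt(841+784+100) = sqrt(1725) = 41.5331

41.5331


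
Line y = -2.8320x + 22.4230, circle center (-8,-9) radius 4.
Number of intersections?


Substitute y = -2.8320x + 22.4230: (x+ 8)^2 + (-2.8320x+22.4230+ 9)^2 = 16
Expand to Ax^2 + Bx + C = 0, where b-k = 31.423
A = 1+m^2 = 9.020224
B = 2(m(b-k) - h) = 2(-2.8320*31.423 + 8) = -161.979872
C = h^2 + (b-k)^2 - r^2 = 64 + 987.404929 - 16 = 1035.404929
disc = B^2-4AC = 26237.4789 - 37358.3376 = -11120.8587
disc < 0

0 intersection points


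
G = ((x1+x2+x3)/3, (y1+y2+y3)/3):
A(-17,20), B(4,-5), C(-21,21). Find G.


Gx = (-17+4- 21)/3 = -34/3 = -11.3333
Gy = (20- 5+21)/3 = 36/3 = 12.0000

G = (-11.3333, 12.0000)


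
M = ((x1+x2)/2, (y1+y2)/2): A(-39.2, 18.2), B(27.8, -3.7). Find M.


Mx = (-39.2 + 27.8)/2 = -11.4/2 = -5.7000
My = (18.2 - 3.7)/2 = 14.5/2 = 7.2500

(-5.7000, 7.2500)


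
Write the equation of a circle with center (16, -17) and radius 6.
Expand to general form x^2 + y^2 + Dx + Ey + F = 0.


(x-16)^2 + (y+ 17)^2 = 6^2
D = -2h = -32, E = -2k = 34
F = h^2+k^2-r^2 = 256+289-36 = 509

x^2 + y^2 - 32x + 34y + 509 = 0


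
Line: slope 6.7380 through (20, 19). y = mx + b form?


y - 19 = 6.7380(x - 20)
y = 6.7380x + 19 - 6.7380*20
y = 6.7380x - 115.7600

y = 6.7380x - 115.7600


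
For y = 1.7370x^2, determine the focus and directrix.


a = 1.7370
1/(4a) = 0.1439
Focus = (0, 0.1439)
Directrix: y = -0.1439

Focus = (0, 0.1439), Directrix: y = -0.1439


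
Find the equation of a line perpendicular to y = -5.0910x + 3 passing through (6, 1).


Perpendicular slope = -1/m1 = -1/(-5.0910) = 0.1964
b2 = y0 - m2*x0 = 1 + 6/(-5.0910) = 1 - 1.1786 = -0.1786

y = 0.1964x - 0.1786


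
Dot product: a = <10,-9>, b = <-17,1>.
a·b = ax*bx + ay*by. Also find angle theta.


a·b = 10*(-17) - 9*1 = -170 - 9 = -179
|a| = sqrt(100+81) = 13.4536
|b| = sqrt(289+1) = 17.0294
cos(theta) = -179/(sqrt(181)*sqrt(290)) = -179/sqrt(52490) = -0.781294
theta = arccos(-179/sqrt(52490)) = 141.3792 degrees

a·b = -179, theta = 141.3792 deg


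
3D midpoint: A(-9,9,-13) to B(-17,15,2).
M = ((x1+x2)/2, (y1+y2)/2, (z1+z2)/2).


Mx = (-9- 17)/2 = -13.0000
My = (9+15)/2 = 12.0000
Mz = (-13+2)/2 = -5.5000

M = (-13.0000, 12.0000, -5.5000)


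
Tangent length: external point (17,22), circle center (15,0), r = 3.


d = sqrt((17-15)^2 + (22-0)^2) = sqrt(4+484) = 22.0907
L = sqrt(488.0000 - 9) = sqrt(479.0000) = 21.8861

21.8861


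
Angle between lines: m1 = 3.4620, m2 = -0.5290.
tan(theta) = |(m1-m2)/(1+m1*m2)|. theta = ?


m1-m2 = 3.991
1+m1*m2 = -0.831398
tan(theta) = |3.991/(-0.831398)| = 4.800348
theta = arctan(|3.991/(-0.831398)|) = 78.2325 degrees (acute angle)

78.2325 degrees


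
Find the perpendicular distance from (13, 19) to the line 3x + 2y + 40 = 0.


|3*13 + 2*19 + 40| = |117| = 117
sqrt(9 + 4) = sqrt(13) = 3.6056
d = 117/sqrt(13) = 32.4500

32.4500


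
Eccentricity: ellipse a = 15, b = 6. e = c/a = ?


c = sqrt(225-36) = sqrt(189) = 13.7477
e = c/a = sqrt(189)/15 = 0.9165

e = 0.9165


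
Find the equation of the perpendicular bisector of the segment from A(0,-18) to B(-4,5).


Midpoint = (-2, -6.5)
Slope of AB = dy/dx = 23/(-4) = -5.7500
Perp slope = -dx/dy = 4/23 = 0.1739
b = My - (perp slope)*Mx = -6.5 + (-4*(-2))/23 = -6.5 + 0.3478 = -6.1522

y = 0.1739x - 6.1522


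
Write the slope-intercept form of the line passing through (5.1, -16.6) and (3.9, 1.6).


m = (18.2)/(-1.2) = -15.1667
b = y1 - m*x1 = -16.6 - (18.2*5.1)/(-1.2) = -16.6 + 77.3500 = 60.7500

y = -15.1667x + 60.7500


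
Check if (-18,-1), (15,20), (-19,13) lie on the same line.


-18*(20-13) + 15*(13+ 1) - 19*(-1-20)
= -126 + 210 + 399 = 483

No, not collinear (determinant = 483)


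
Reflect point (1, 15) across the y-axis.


Reflection rule for y-axis: (-x, y)
(1, 15) -> (-1, 15)

(-1, 15)


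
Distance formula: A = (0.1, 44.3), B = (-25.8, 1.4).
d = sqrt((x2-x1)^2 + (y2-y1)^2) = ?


dx = -25.8 - 0.1 = -25.9
dy = 1.4 - 44.3 = -42.9
d = sqrt(670.81 + 1840.41) = sqrt(2511.22) = 50.1121

50.1121


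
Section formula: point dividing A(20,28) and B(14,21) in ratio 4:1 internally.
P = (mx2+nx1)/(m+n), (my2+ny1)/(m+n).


Px = (4*14 + 1*20)/5 = 76/5 = 15.2000
Py = (4*21 + 1*28)/5 = 112/5 = 22.4000

P = (15.2000, 22.4000)


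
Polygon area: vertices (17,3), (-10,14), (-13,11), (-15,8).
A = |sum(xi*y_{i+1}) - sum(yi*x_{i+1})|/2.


sum(xi*y_{i+1}) = 17*14 - 10*11 - 13*8 - 15*3 = -21
sum(yi*x_{i+1}) = 3*(-10) + 14*(-13) + 11*(-15) + 8*17 = -241
Area = |-21 + 241|/2 = 220/2 = 110.0000

110.0000 sq units


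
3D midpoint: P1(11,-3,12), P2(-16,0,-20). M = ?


Mx = (11- 16)/2 = -2.5000
My = (-3+0)/2 = -1.5000
Mz = (12- 20)/2 = -4.0000

M = (-2.5000, -1.5000, -4.0000)


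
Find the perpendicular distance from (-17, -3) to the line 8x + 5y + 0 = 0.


|8*(-17) + 5*(-3) + 0| = |-151| = 151
sqrt(64 + 25) = sqrt(89) = 9.4340
d = 151/sqrt(89) = 16.0060

16.0060


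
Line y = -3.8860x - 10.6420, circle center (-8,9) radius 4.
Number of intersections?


Substitute y = -3.8860x - 10.6420: (x+ 8)^2 + (-3.8860x- 10.6420-9)^2 = 16
Expand to Ax^2 + Bx + C = 0, where b-k = -19.642
A = 1+m^2 = 16.100996
B = 2(m(b-k) - h) = 2(-3.8860*(-19.642) + 8) = 168.657624
C = h^2 + (b-k)^2 - r^2 = 64 + 385.808164 - 16 = 433.808164
disc = B^2-4AC = 28445.3941 - 27938.9741 = 506.4200
disc > 0

2 intersection points


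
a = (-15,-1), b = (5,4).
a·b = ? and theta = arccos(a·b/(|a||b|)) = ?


a·b = -15*5 - 1*4 = -75 - 4 = -79
|a| = sqrt(225+1) = 15.0333
|b| = sqrt(25+16) = 6.4031
cos(theta) = -79/(sqrt(226)*sqrt(41)) = -79/sqrt(9266) = -0.820693
theta = arccos(-79/sqrt(9266)) = 145.1543 degrees

a·b = -79, theta = 145.1543 deg


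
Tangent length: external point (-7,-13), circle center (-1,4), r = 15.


d = sqrt((-7+ 1)^2 + (-13-4)^2) = sqrt(36+289) = 18.0278
L = sqrt(325.0000 - 225) = sqrt(100.0000) = 10.0000

10.0000


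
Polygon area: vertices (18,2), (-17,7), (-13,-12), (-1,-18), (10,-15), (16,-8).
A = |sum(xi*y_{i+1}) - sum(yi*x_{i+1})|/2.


sum(xi*y_{i+1}) = 18*7 - 17*(-12) - 13*(-18) - 1*(-15) + 10*(-8) + 16*2 = 531
sum(yi*x_{i+1}) = 2*(-17) + 7*(-13) - 12*(-1) - 18*10 - 15*16 - 8*18 = -677
Area = |531 + 677|/2 = 1208/2 = 604.0000

604.0000 sq units


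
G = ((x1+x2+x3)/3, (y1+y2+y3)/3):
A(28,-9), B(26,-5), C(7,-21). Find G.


Gx = (28+26+7)/3 = 61/3 = 20.3333
Gy = (-9- 5- 21)/3 = -35/3 = -11.6667

G = (20.3333, -11.6667)


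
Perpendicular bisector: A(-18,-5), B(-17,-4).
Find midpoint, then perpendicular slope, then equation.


Midpoint = (-17.5, -4.5)
Slope of AB = dy/dx = 1/1 = 1.0000
Perp slope = -dx/dy = -1/1 = -1.0000
b = My - (perp slope)*Mx = -4.5 + (1*(-17.5))/1 = -4.5 - 17.5000 = -22.0000

y = -1.0000x - 22.0000


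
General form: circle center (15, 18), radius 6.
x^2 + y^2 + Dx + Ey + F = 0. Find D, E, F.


(x-15)^2 + (y-18)^2 = 6^2
D = -2h = -30, E = -2k = -36
F = h^2+k^2-r^2 = 225+324-36 = 513

D = -30, E = -36, F = 513


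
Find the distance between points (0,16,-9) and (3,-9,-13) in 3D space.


dx=3, dy=-25, dz=-4
d = sqrt(9+625+16) = sqrt(650) = 25.4951

25.4951


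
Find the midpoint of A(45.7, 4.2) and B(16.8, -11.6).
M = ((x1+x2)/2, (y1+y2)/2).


Mx = (45.7 + 16.8)/2 = 62.5/2 = 31.2500
My = (4.2 - 11.6)/2 = -7.4/2 = -3.7000

(31.2500, -3.7000)


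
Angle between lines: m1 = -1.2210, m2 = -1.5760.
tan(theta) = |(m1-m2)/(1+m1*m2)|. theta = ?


m1-m2 = 0.355
1+m1*m2 = 2.924296
tan(theta) = |0.355/2.924296| = 0.121397
theta = arctan(|0.355/2.924296|) = 6.9217 degrees (acute angle)

6.9217 degrees


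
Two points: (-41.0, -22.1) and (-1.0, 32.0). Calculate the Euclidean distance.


dx = -1.0 + 41.0 = 40.0
dy = 32.0 + 22.1 = 54.1
d = sqrt(1600.0 + 2926.81) = sqrt(4526.81) = 67.2816

67.2816


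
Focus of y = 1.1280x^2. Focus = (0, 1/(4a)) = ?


a = 1.1280
4a = 4.5120
focus = (0, 1/4.5120) = (0, 0.2216)

Focus = (0, 0.2216)


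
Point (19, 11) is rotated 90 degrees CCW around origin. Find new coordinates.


cos(90) = 0, sin(90) = 1
x' = 19*0 - 11*1 = -11
y' = 19*1 + 11*0 = 19

(-11, 19)


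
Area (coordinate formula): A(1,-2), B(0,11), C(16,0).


1*(11-0) = 11
0*(0+ 2) = 0
16*(-2-11) = -208
sum = -197
Area = |-197|/2 = 98.5000

98.5000 sq units


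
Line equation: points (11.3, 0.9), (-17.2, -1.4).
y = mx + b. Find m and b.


m = (-2.3)/(-28.5) = 0.0807
b = y1 - m*x1 = 0.9 - (-2.3*11.3)/(-28.5) = 0.9 - 0.9119 = -0.0119

y = 0.0807x - 0.0119
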